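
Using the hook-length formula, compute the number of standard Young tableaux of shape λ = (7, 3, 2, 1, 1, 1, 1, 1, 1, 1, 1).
# SYT of shape (7, 3, 2, 1, 1, 1, 1, 1, 1, 1, 1) = 8558550

Hook-length formula: f^λ = n! / Π hook(c), product over all cells c of the Young diagram. For λ = (7, 3, 2, 1, 1, 1, 1, 1, 1, 1, 1), n = 20 boxes. Hook lengths by row (left-to-right, top-to-bottom): [17, 8, 6, 4, 3, 2, 1]; [12, 3, 1]; [10, 1]; [8]; [7]; [6]; [5]; [4]; [3]; [2]; [1]. Product of hooks = 284265676800. So f^λ = 20! / 284265676800 = 2432902008176640000 / 284265676800 = 8558550.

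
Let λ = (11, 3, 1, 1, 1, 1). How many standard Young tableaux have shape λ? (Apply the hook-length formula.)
# SYT of shape (11, 3, 1, 1, 1, 1) = 268515

Hook-length formula: f^λ = n! / Π hook(c), product over all cells c of the Young diagram. For λ = (11, 3, 1, 1, 1, 1), n = 18 boxes. Hook lengths by row (left-to-right, top-to-bottom): [16, 11, 10, 8, 7, 6, 5, 4, 3, 2, 1]; [7, 2, 1]; [4]; [3]; [2]; [1]. Product of hooks = 23843635200. So f^λ = 18! / 23843635200 = 6402373705728000 / 23843635200 = 268515.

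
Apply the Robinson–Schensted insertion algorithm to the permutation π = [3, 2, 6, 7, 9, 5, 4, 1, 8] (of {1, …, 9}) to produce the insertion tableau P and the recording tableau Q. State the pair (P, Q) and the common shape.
P = [1, 4, 7, 8] / [2, 5, 9] / [3] / [6];  Q = [1, 3, 4, 5] / [2, 6, 9] / [7] / [8];  common shape = (4, 3, 1, 1)

Row-insert the values π_1, π_2, … into P one at a time, bumping the leftmost entry strictly greater than the inserted value down to the next row. The recording tableau Q records, in position (i, j), the step at which that cell was added to P.
  Insert 3 (step 1): P = [3];  Q = [1]
  Insert 2 (step 2): P = [2] / [3];  Q = [1] / [2]
  Insert 6 (step 3): P = [2, 6] / [3];  Q = [1, 3] / [2]
  Insert 7 (step 4): P = [2, 6, 7] / [3];  Q = [1, 3, 4] / [2]
  Insert 9 (step 5): P = [2, 6, 7, 9] / [3];  Q = [1, 3, 4, 5] / [2]
  Insert 5 (step 6): P = [2, 5, 7, 9] / [3, 6];  Q = [1, 3, 4, 5] / [2, 6]
  Insert 4 (step 7): P = [2, 4, 7, 9] / [3, 5] / [6];  Q = [1, 3, 4, 5] / [2, 6] / [7]
  Insert 1 (step 8): P = [1, 4, 7, 9] / [2, 5] / [3] / [6];  Q = [1, 3, 4, 5] / [2, 6] / [7] / [8]
  Insert 8 (step 9): P = [1, 4, 7, 8] / [2, 5, 9] / [3] / [6];  Q = [1, 3, 4, 5] / [2, 6, 9] / [7] / [8]
Final shape: (4, 3, 1, 1).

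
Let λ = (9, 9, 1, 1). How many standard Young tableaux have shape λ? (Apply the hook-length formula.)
# SYT of shape (9, 9, 1, 1) = 629850

Hook-length formula: f^λ = n! / Π hook(c), product over all cells c of the Young diagram. For λ = (9, 9, 1, 1), n = 20 boxes. Hook lengths by row (left-to-right, top-to-bottom): [12, 9, 8, 7, 6, 5, 4, 3, 2]; [11, 8, 7, 6, 5, 4, 3, 2, 1]; [2]; [1]. Product of hooks = 3862668902400. So f^λ = 20! / 3862668902400 = 2432902008176640000 / 3862668902400 = 629850.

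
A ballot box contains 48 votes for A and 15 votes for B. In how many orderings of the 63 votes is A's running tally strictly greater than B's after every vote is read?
Strict-lead orderings = 63973765569945

Total orderings of the 63 votes with 48 for A: C(63, 48) = 122131734269895. By the Bertrand ballot formula (Cycle Lemma / reflection principle), the number of orderings in which A is strictly ahead of B throughout is (p − q)/(p + q) · C(p + q, p) = (48 − 15)/(48 + 15) · 122131734269895 = 63973765569945.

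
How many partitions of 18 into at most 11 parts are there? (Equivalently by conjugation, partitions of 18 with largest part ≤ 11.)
p(18, parts ≤ 11) = 355

Use the recurrence p(n, m) = p(n, m−1) + p(n−m, m): either the largest part is < m (count p(n, m−1)) or the largest part is exactly m (remove one copy of m, count p(n−m, m)). With p(0, ·) = 1 this gives p(18, parts ≤ 11) = 355. (By conjugating Young diagrams, this also counts partitions of 18 into at most 11 parts.)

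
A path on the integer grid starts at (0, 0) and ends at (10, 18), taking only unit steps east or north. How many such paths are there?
Number of paths = 13123110

A monotone lattice path from (0, 0) to (10, 18) consists of 10 east steps and 18 north steps in some order, so it is determined by which 10 of the 28 steps are east. The count is C(28, 10) = 13123110.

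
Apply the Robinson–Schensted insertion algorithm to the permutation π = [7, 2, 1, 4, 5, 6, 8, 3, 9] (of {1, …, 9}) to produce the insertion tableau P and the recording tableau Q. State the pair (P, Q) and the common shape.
P = [1, 3, 5, 6, 8, 9] / [2, 4] / [7];  Q = [1, 4, 5, 6, 7, 9] / [2, 8] / [3];  common shape = (6, 2, 1)

Row-insert the values π_1, π_2, … into P one at a time, bumping the leftmost entry strictly greater than the inserted value down to the next row. The recording tableau Q records, in position (i, j), the step at which that cell was added to P.
  Insert 7 (step 1): P = [7];  Q = [1]
  Insert 2 (step 2): P = [2] / [7];  Q = [1] / [2]
  Insert 1 (step 3): P = [1] / [2] / [7];  Q = [1] / [2] / [3]
  Insert 4 (step 4): P = [1, 4] / [2] / [7];  Q = [1, 4] / [2] / [3]
  Insert 5 (step 5): P = [1, 4, 5] / [2] / [7];  Q = [1, 4, 5] / [2] / [3]
  Insert 6 (step 6): P = [1, 4, 5, 6] / [2] / [7];  Q = [1, 4, 5, 6] / [2] / [3]
  Insert 8 (step 7): P = [1, 4, 5, 6, 8] / [2] / [7];  Q = [1, 4, 5, 6, 7] / [2] / [3]
  Insert 3 (step 8): P = [1, 3, 5, 6, 8] / [2, 4] / [7];  Q = [1, 4, 5, 6, 7] / [2, 8] / [3]
  Insert 9 (step 9): P = [1, 3, 5, 6, 8, 9] / [2, 4] / [7];  Q = [1, 4, 5, 6, 7, 9] / [2, 8] / [3]
Final shape: (6, 2, 1).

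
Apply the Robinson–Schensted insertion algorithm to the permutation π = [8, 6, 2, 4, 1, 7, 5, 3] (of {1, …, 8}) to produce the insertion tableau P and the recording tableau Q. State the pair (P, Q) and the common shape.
P = [1, 3, 5] / [2, 4] / [6, 7] / [8];  Q = [1, 4, 6] / [2, 7] / [3, 8] / [5];  common shape = (3, 2, 2, 1)

Row-insert the values π_1, π_2, … into P one at a time, bumping the leftmost entry strictly greater than the inserted value down to the next row. The recording tableau Q records, in position (i, j), the step at which that cell was added to P.
  Insert 8 (step 1): P = [8];  Q = [1]
  Insert 6 (step 2): P = [6] / [8];  Q = [1] / [2]
  Insert 2 (step 3): P = [2] / [6] / [8];  Q = [1] / [2] / [3]
  Insert 4 (step 4): P = [2, 4] / [6] / [8];  Q = [1, 4] / [2] / [3]
  Insert 1 (step 5): P = [1, 4] / [2] / [6] / [8];  Q = [1, 4] / [2] / [3] / [5]
  Insert 7 (step 6): P = [1, 4, 7] / [2] / [6] / [8];  Q = [1, 4, 6] / [2] / [3] / [5]
  Insert 5 (step 7): P = [1, 4, 5] / [2, 7] / [6] / [8];  Q = [1, 4, 6] / [2, 7] / [3] / [5]
  Insert 3 (step 8): P = [1, 3, 5] / [2, 4] / [6, 7] / [8];  Q = [1, 4, 6] / [2, 7] / [3, 8] / [5]
Final shape: (3, 2, 2, 1).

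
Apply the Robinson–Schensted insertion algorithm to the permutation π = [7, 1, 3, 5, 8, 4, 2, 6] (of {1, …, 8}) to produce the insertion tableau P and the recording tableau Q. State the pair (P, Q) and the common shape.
P = [1, 2, 4, 6] / [3, 8] / [5] / [7];  Q = [1, 3, 4, 5] / [2, 8] / [6] / [7];  common shape = (4, 2, 1, 1)

Row-insert the values π_1, π_2, … into P one at a time, bumping the leftmost entry strictly greater than the inserted value down to the next row. The recording tableau Q records, in position (i, j), the step at which that cell was added to P.
  Insert 7 (step 1): P = [7];  Q = [1]
  Insert 1 (step 2): P = [1] / [7];  Q = [1] / [2]
  Insert 3 (step 3): P = [1, 3] / [7];  Q = [1, 3] / [2]
  Insert 5 (step 4): P = [1, 3, 5] / [7];  Q = [1, 3, 4] / [2]
  Insert 8 (step 5): P = [1, 3, 5, 8] / [7];  Q = [1, 3, 4, 5] / [2]
  Insert 4 (step 6): P = [1, 3, 4, 8] / [5] / [7];  Q = [1, 3, 4, 5] / [2] / [6]
  Insert 2 (step 7): P = [1, 2, 4, 8] / [3] / [5] / [7];  Q = [1, 3, 4, 5] / [2] / [6] / [7]
  Insert 6 (step 8): P = [1, 2, 4, 6] / [3, 8] / [5] / [7];  Q = [1, 3, 4, 5] / [2, 8] / [6] / [7]
Final shape: (4, 2, 1, 1).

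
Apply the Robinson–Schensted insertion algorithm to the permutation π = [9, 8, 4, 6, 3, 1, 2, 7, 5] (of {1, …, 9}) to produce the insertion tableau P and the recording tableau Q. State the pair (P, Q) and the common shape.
P = [1, 2, 5] / [3, 6, 7] / [4] / [8] / [9];  Q = [1, 4, 8] / [2, 7, 9] / [3] / [5] / [6];  common shape = (3, 3, 1, 1, 1)

Row-insert the values π_1, π_2, … into P one at a time, bumping the leftmost entry strictly greater than the inserted value down to the next row. The recording tableau Q records, in position (i, j), the step at which that cell was added to P.
  Insert 9 (step 1): P = [9];  Q = [1]
  Insert 8 (step 2): P = [8] / [9];  Q = [1] / [2]
  Insert 4 (step 3): P = [4] / [8] / [9];  Q = [1] / [2] / [3]
  Insert 6 (step 4): P = [4, 6] / [8] / [9];  Q = [1, 4] / [2] / [3]
  Insert 3 (step 5): P = [3, 6] / [4] / [8] / [9];  Q = [1, 4] / [2] / [3] / [5]
  Insert 1 (step 6): P = [1, 6] / [3] / [4] / [8] / [9];  Q = [1, 4] / [2] / [3] / [5] / [6]
  Insert 2 (step 7): P = [1, 2] / [3, 6] / [4] / [8] / [9];  Q = [1, 4] / [2, 7] / [3] / [5] / [6]
  Insert 7 (step 8): P = [1, 2, 7] / [3, 6] / [4] / [8] / [9];  Q = [1, 4, 8] / [2, 7] / [3] / [5] / [6]
  Insert 5 (step 9): P = [1, 2, 5] / [3, 6, 7] / [4] / [8] / [9];  Q = [1, 4, 8] / [2, 7, 9] / [3] / [5] / [6]
Final shape: (3, 3, 1, 1, 1).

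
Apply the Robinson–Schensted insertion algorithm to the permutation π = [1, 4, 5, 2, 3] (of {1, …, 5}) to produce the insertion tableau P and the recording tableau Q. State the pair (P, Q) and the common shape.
P = [1, 2, 3] / [4, 5];  Q = [1, 2, 3] / [4, 5];  common shape = (3, 2)

Row-insert the values π_1, π_2, … into P one at a time, bumping the leftmost entry strictly greater than the inserted value down to the next row. The recording tableau Q records, in position (i, j), the step at which that cell was added to P.
  Insert 1 (step 1): P = [1];  Q = [1]
  Insert 4 (step 2): P = [1, 4];  Q = [1, 2]
  Insert 5 (step 3): P = [1, 4, 5];  Q = [1, 2, 3]
  Insert 2 (step 4): P = [1, 2, 5] / [4];  Q = [1, 2, 3] / [4]
  Insert 3 (step 5): P = [1, 2, 3] / [4, 5];  Q = [1, 2, 3] / [4, 5]
Final shape: (3, 2).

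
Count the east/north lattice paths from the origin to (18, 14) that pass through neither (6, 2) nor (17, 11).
Number of paths = 328634032

Inclusion–exclusion. Total paths: C(32, 18) = 471435600. Through P₁: C(8, 6)·C(24, 12) = 75716368. Through P₂: C(28, 17)·C(4, 1) = 85896720. Since P₁ is strictly southwest of P₂, a monotone path through both must visit P₁ then P₂; paths through both = C(8, 6)·C(20, 11)·C(4, 1) = 18811520. Avoid both = 471435600 − 75716368 − 85896720 + 18811520 = 328634032.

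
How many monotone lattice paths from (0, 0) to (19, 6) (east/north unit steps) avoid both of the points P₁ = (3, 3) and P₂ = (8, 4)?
Number of paths = 128470

Inclusion–exclusion. Total paths: C(25, 19) = 177100. Through P₁: C(6, 3)·C(19, 16) = 19380. Through P₂: C(12, 8)·C(13, 11) = 38610. Since P₁ is strictly southwest of P₂, a monotone path through both must visit P₁ then P₂; paths through both = C(6, 3)·C(6, 5)·C(13, 11) = 9360. Avoid both = 177100 − 19380 − 38610 + 9360 = 128470.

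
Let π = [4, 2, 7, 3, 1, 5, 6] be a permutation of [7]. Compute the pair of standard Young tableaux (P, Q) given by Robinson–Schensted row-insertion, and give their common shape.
P = [1, 3, 5, 6] / [2, 7] / [4];  Q = [1, 3, 6, 7] / [2, 4] / [5];  common shape = (4, 2, 1)

Row-insert the values π_1, π_2, … into P one at a time, bumping the leftmost entry strictly greater than the inserted value down to the next row. The recording tableau Q records, in position (i, j), the step at which that cell was added to P.
  Insert 4 (step 1): P = [4];  Q = [1]
  Insert 2 (step 2): P = [2] / [4];  Q = [1] / [2]
  Insert 7 (step 3): P = [2, 7] / [4];  Q = [1, 3] / [2]
  Insert 3 (step 4): P = [2, 3] / [4, 7];  Q = [1, 3] / [2, 4]
  Insert 1 (step 5): P = [1, 3] / [2, 7] / [4];  Q = [1, 3] / [2, 4] / [5]
  Insert 5 (step 6): P = [1, 3, 5] / [2, 7] / [4];  Q = [1, 3, 6] / [2, 4] / [5]
  Insert 6 (step 7): P = [1, 3, 5, 6] / [2, 7] / [4];  Q = [1, 3, 6, 7] / [2, 4] / [5]
Final shape: (4, 2, 1).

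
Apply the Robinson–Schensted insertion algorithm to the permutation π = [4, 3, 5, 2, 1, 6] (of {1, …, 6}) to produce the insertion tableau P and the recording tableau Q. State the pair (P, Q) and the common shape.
P = [1, 5, 6] / [2] / [3] / [4];  Q = [1, 3, 6] / [2] / [4] / [5];  common shape = (3, 1, 1, 1)

Row-insert the values π_1, π_2, … into P one at a time, bumping the leftmost entry strictly greater than the inserted value down to the next row. The recording tableau Q records, in position (i, j), the step at which that cell was added to P.
  Insert 4 (step 1): P = [4];  Q = [1]
  Insert 3 (step 2): P = [3] / [4];  Q = [1] / [2]
  Insert 5 (step 3): P = [3, 5] / [4];  Q = [1, 3] / [2]
  Insert 2 (step 4): P = [2, 5] / [3] / [4];  Q = [1, 3] / [2] / [4]
  Insert 1 (step 5): P = [1, 5] / [2] / [3] / [4];  Q = [1, 3] / [2] / [4] / [5]
  Insert 6 (step 6): P = [1, 5, 6] / [2] / [3] / [4];  Q = [1, 3, 6] / [2] / [4] / [5]
Final shape: (3, 1, 1, 1).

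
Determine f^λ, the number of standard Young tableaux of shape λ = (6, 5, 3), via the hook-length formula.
# SYT of shape (6, 5, 3) = 15015

Hook-length formula: f^λ = n! / Π hook(c), product over all cells c of the Young diagram. For λ = (6, 5, 3), n = 14 boxes. Hook lengths by row (left-to-right, top-to-bottom): [8, 7, 6, 4, 3, 1]; [6, 5, 4, 2, 1]; [3, 2, 1]. Product of hooks = 5806080. So f^λ = 14! / 5806080 = 87178291200 / 5806080 = 15015.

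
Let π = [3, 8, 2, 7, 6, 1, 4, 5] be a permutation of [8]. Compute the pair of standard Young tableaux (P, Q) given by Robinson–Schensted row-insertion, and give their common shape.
P = [1, 4, 5] / [2, 6] / [3, 7] / [8];  Q = [1, 2, 8] / [3, 4] / [5, 7] / [6];  common shape = (3, 2, 2, 1)

Row-insert the values π_1, π_2, … into P one at a time, bumping the leftmost entry strictly greater than the inserted value down to the next row. The recording tableau Q records, in position (i, j), the step at which that cell was added to P.
  Insert 3 (step 1): P = [3];  Q = [1]
  Insert 8 (step 2): P = [3, 8];  Q = [1, 2]
  Insert 2 (step 3): P = [2, 8] / [3];  Q = [1, 2] / [3]
  Insert 7 (step 4): P = [2, 7] / [3, 8];  Q = [1, 2] / [3, 4]
  Insert 6 (step 5): P = [2, 6] / [3, 7] / [8];  Q = [1, 2] / [3, 4] / [5]
  Insert 1 (step 6): P = [1, 6] / [2, 7] / [3] / [8];  Q = [1, 2] / [3, 4] / [5] / [6]
  Insert 4 (step 7): P = [1, 4] / [2, 6] / [3, 7] / [8];  Q = [1, 2] / [3, 4] / [5, 7] / [6]
  Insert 5 (step 8): P = [1, 4, 5] / [2, 6] / [3, 7] / [8];  Q = [1, 2, 8] / [3, 4] / [5, 7] / [6]
Final shape: (3, 2, 2, 1).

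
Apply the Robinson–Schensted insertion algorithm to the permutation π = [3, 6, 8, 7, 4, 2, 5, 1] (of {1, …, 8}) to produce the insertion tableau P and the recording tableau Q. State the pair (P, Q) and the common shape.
P = [1, 4, 5] / [2, 7] / [3] / [6] / [8];  Q = [1, 2, 3] / [4, 7] / [5] / [6] / [8];  common shape = (3, 2, 1, 1, 1)

Row-insert the values π_1, π_2, … into P one at a time, bumping the leftmost entry strictly greater than the inserted value down to the next row. The recording tableau Q records, in position (i, j), the step at which that cell was added to P.
  Insert 3 (step 1): P = [3];  Q = [1]
  Insert 6 (step 2): P = [3, 6];  Q = [1, 2]
  Insert 8 (step 3): P = [3, 6, 8];  Q = [1, 2, 3]
  Insert 7 (step 4): P = [3, 6, 7] / [8];  Q = [1, 2, 3] / [4]
  Insert 4 (step 5): P = [3, 4, 7] / [6] / [8];  Q = [1, 2, 3] / [4] / [5]
  Insert 2 (step 6): P = [2, 4, 7] / [3] / [6] / [8];  Q = [1, 2, 3] / [4] / [5] / [6]
  Insert 5 (step 7): P = [2, 4, 5] / [3, 7] / [6] / [8];  Q = [1, 2, 3] / [4, 7] / [5] / [6]
  Insert 1 (step 8): P = [1, 4, 5] / [2, 7] / [3] / [6] / [8];  Q = [1, 2, 3] / [4, 7] / [5] / [6] / [8]
Final shape: (3, 2, 1, 1, 1).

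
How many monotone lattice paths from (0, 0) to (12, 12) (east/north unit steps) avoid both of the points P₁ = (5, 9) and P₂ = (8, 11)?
Number of paths = 2186106

Inclusion–exclusion. Total paths: C(24, 12) = 2704156. Through P₁: C(14, 5)·C(10, 7) = 240240. Through P₂: C(19, 8)·C(5, 4) = 377910. Since P₁ is strictly southwest of P₂, a monotone path through both must visit P₁ then P₂; paths through both = C(14, 5)·C(5, 3)·C(5, 4) = 100100. Avoid both = 2704156 − 240240 − 377910 + 100100 = 2186106.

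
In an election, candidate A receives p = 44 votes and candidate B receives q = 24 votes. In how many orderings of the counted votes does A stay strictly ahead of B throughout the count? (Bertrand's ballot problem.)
Strict-lead orderings = 442256241115143000

Total orderings of the 68 votes with 44 for A: C(68, 44) = 1503671219791486200. By the Bertrand ballot formula (Cycle Lemma / reflection principle), the number of orderings in which A is strictly ahead of B throughout is (p − q)/(p + q) · C(p + q, p) = (44 − 24)/(44 + 24) · 1503671219791486200 = 442256241115143000.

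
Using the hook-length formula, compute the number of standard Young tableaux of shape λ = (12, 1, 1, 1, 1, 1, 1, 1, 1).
# SYT of shape (12, 1, 1, 1, 1, 1, 1, 1, 1) = 75582

Hook-length formula: f^λ = n! / Π hook(c), product over all cells c of the Young diagram. For λ = (12, 1, 1, 1, 1, 1, 1, 1, 1), n = 20 boxes. Hook lengths by row (left-to-right, top-to-bottom): [20, 11, 10, 9, 8, 7, 6, 5, 4, 3, 2, 1]; [8]; [7]; [6]; [5]; [4]; [3]; [2]; [1]. Product of hooks = 32188907520000. So f^λ = 20! / 32188907520000 = 2432902008176640000 / 32188907520000 = 75582.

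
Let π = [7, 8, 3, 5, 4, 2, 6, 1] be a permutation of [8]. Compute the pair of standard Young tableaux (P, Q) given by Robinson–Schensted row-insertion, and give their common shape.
P = [1, 4, 6] / [2, 8] / [3] / [5] / [7];  Q = [1, 2, 7] / [3, 4] / [5] / [6] / [8];  common shape = (3, 2, 1, 1, 1)

Row-insert the values π_1, π_2, … into P one at a time, bumping the leftmost entry strictly greater than the inserted value down to the next row. The recording tableau Q records, in position (i, j), the step at which that cell was added to P.
  Insert 7 (step 1): P = [7];  Q = [1]
  Insert 8 (step 2): P = [7, 8];  Q = [1, 2]
  Insert 3 (step 3): P = [3, 8] / [7];  Q = [1, 2] / [3]
  Insert 5 (step 4): P = [3, 5] / [7, 8];  Q = [1, 2] / [3, 4]
  Insert 4 (step 5): P = [3, 4] / [5, 8] / [7];  Q = [1, 2] / [3, 4] / [5]
  Insert 2 (step 6): P = [2, 4] / [3, 8] / [5] / [7];  Q = [1, 2] / [3, 4] / [5] / [6]
  Insert 6 (step 7): P = [2, 4, 6] / [3, 8] / [5] / [7];  Q = [1, 2, 7] / [3, 4] / [5] / [6]
  Insert 1 (step 8): P = [1, 4, 6] / [2, 8] / [3] / [5] / [7];  Q = [1, 2, 7] / [3, 4] / [5] / [6] / [8]
Final shape: (3, 2, 1, 1, 1).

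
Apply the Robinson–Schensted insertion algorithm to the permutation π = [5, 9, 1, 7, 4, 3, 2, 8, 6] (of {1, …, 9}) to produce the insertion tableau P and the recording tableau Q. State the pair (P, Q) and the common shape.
P = [1, 2, 6] / [3, 7, 8] / [4] / [5] / [9];  Q = [1, 2, 8] / [3, 4, 9] / [5] / [6] / [7];  common shape = (3, 3, 1, 1, 1)

Row-insert the values π_1, π_2, … into P one at a time, bumping the leftmost entry strictly greater than the inserted value down to the next row. The recording tableau Q records, in position (i, j), the step at which that cell was added to P.
  Insert 5 (step 1): P = [5];  Q = [1]
  Insert 9 (step 2): P = [5, 9];  Q = [1, 2]
  Insert 1 (step 3): P = [1, 9] / [5];  Q = [1, 2] / [3]
  Insert 7 (step 4): P = [1, 7] / [5, 9];  Q = [1, 2] / [3, 4]
  Insert 4 (step 5): P = [1, 4] / [5, 7] / [9];  Q = [1, 2] / [3, 4] / [5]
  Insert 3 (step 6): P = [1, 3] / [4, 7] / [5] / [9];  Q = [1, 2] / [3, 4] / [5] / [6]
  Insert 2 (step 7): P = [1, 2] / [3, 7] / [4] / [5] / [9];  Q = [1, 2] / [3, 4] / [5] / [6] / [7]
  Insert 8 (step 8): P = [1, 2, 8] / [3, 7] / [4] / [5] / [9];  Q = [1, 2, 8] / [3, 4] / [5] / [6] / [7]
  Insert 6 (step 9): P = [1, 2, 6] / [3, 7, 8] / [4] / [5] / [9];  Q = [1, 2, 8] / [3, 4, 9] / [5] / [6] / [7]
Final shape: (3, 3, 1, 1, 1).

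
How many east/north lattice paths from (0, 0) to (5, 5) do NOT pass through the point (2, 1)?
Number of paths = 147

Total paths from (0, 0) to (5, 5): C(10, 5) = 252. Paths through (2, 1): (paths (0, 0) → (2, 1)) × (paths (2, 1) → (5, 5)) = C(3, 2) · C(7, 3) = 3 · 35 = 105. Avoidance count = 252 − 105 = 147.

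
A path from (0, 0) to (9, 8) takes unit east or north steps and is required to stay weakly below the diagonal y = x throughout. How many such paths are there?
Number of paths = 4862

By the reflection principle (André's argument), the number of monotone paths to (9, 8) with n ≤ m that never go above y = x is C(17, 9) − C(17, 10) = 24310 − 19448 = 4862.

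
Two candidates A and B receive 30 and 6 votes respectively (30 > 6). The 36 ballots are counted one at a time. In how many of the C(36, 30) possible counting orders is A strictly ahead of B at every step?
Strict-lead orderings = 1298528

Total orderings of the 36 votes with 30 for A: C(36, 30) = 1947792. By the Bertrand ballot formula (Cycle Lemma / reflection principle), the number of orderings in which A is strictly ahead of B throughout is (p − q)/(p + q) · C(p + q, p) = (30 − 6)/(30 + 6) · 1947792 = 1298528.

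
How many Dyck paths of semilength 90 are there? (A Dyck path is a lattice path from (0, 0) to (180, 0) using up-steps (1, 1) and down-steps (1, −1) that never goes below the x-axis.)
C_90 = 1000134600800354781929399250536541864362461089950800

These Dyck paths are counted by the Catalan number C_n = (1/(n + 1)) · C(2n, n). For n = 90: C_90 = (1/91) · C(180, 90) = 91012248672832285155575331798825309656983959185522800/91 = 1000134600800354781929399250536541864362461089950800.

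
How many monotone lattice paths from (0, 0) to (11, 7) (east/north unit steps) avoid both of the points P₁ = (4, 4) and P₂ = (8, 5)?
Number of paths = 14054

Inclusion–exclusion. Total paths: C(18, 11) = 31824. Through P₁: C(8, 4)·C(10, 7) = 8400. Through P₂: C(13, 8)·C(5, 3) = 12870. Since P₁ is strictly southwest of P₂, a monotone path through both must visit P₁ then P₂; paths through both = C(8, 4)·C(5, 4)·C(5, 3) = 3500. Avoid both = 31824 − 8400 − 12870 + 3500 = 14054.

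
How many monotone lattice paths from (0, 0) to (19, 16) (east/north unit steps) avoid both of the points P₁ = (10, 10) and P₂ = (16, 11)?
Number of paths = 2477527402

Inclusion–exclusion. Total paths: C(35, 19) = 4059928950. Through P₁: C(20, 10)·C(15, 9) = 924703780. Through P₂: C(27, 16)·C(8, 3) = 730122120. Since P₁ is strictly southwest of P₂, a monotone path through both must visit P₁ then P₂; paths through both = C(20, 10)·C(7, 6)·C(8, 3) = 72424352. Avoid both = 4059928950 − 924703780 − 730122120 + 72424352 = 2477527402.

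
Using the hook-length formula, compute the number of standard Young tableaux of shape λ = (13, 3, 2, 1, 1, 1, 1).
# SYT of shape (13, 3, 2, 1, 1, 1, 1) = 28078050

Hook-length formula: f^λ = n! / Π hook(c), product over all cells c of the Young diagram. For λ = (13, 3, 2, 1, 1, 1, 1), n = 22 boxes. Hook lengths by row (left-to-right, top-to-bottom): [19, 14, 12, 10, 9, 8, 7, 6, 5, 4, 3, 2, 1]; [8, 3, 1]; [6, 1]; [4]; [3]; [2]; [1]. Product of hooks = 40031295897600. So f^λ = 22! / 40031295897600 = 1124000727777607680000 / 40031295897600 = 28078050.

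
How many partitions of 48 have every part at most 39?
p(48, parts ≤ 39) = 147206

Use the recurrence p(n, m) = p(n, m−1) + p(n−m, m): either the largest part is < m (count p(n, m−1)) or the largest part is exactly m (remove one copy of m, count p(n−m, m)). With p(0, ·) = 1 this gives p(48, parts ≤ 39) = 147206. (By conjugating Young diagrams, this also counts partitions of 48 into at most 39 parts.)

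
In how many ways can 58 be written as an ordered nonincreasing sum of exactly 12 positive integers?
p(58, 12 parts) = 56297

Partitions of n into exactly k parts are in bijection with partitions of n − k into at most k parts (subtract 1 from each part). So p(58, exactly 12) = p(46, parts ≤ 12). Computing via the recurrence p(m, j) = p(m, j−1) + p(m−j, j) gives 56297.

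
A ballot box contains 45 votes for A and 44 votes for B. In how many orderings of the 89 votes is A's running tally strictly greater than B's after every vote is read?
Strict-lead orderings = 583300119592996693088040

Total orderings of the 89 votes with 45 for A: C(89, 45) = 51913710643776705684835560. By the Bertrand ballot formula (Cycle Lemma / reflection principle), the number of orderings in which A is strictly ahead of B throughout is (p − q)/(p + q) · C(p + q, p) = (45 − 44)/(45 + 44) · 51913710643776705684835560 = 583300119592996693088040.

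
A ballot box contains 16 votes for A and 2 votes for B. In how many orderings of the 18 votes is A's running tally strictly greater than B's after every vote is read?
Strict-lead orderings = 119

Total orderings of the 18 votes with 16 for A: C(18, 16) = 153. By the Bertrand ballot formula (Cycle Lemma / reflection principle), the number of orderings in which A is strictly ahead of B throughout is (p − q)/(p + q) · C(p + q, p) = (16 − 2)/(16 + 2) · 153 = 119.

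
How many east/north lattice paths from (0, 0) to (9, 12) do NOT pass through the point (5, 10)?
Number of paths = 248885

Total paths from (0, 0) to (9, 12): C(21, 9) = 293930. Paths through (5, 10): (paths (0, 0) → (5, 10)) × (paths (5, 10) → (9, 12)) = C(15, 5) · C(6, 4) = 3003 · 15 = 45045. Avoidance count = 293930 − 45045 = 248885.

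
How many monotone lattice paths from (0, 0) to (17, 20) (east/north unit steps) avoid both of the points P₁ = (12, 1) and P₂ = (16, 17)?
Number of paths = 11237855658

Inclusion–exclusion. Total paths: C(37, 17) = 15905368710. Through P₁: C(13, 12)·C(24, 5) = 552552. Through P₂: C(33, 16)·C(4, 1) = 4667212440. Since P₁ is strictly southwest of P₂, a monotone path through both must visit P₁ then P₂; paths through both = C(13, 12)·C(20, 4)·C(4, 1) = 251940. Avoid both = 15905368710 − 552552 − 4667212440 + 251940 = 11237855658.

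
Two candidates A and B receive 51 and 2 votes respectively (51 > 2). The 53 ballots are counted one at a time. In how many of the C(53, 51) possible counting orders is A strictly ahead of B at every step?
Strict-lead orderings = 1274

Total orderings of the 53 votes with 51 for A: C(53, 51) = 1378. By the Bertrand ballot formula (Cycle Lemma / reflection principle), the number of orderings in which A is strictly ahead of B throughout is (p − q)/(p + q) · C(p + q, p) = (51 − 2)/(51 + 2) · 1378 = 1274.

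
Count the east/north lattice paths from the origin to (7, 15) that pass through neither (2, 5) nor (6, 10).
Number of paths = 75309

Inclusion–exclusion. Total paths: C(22, 7) = 170544. Through P₁: C(7, 2)·C(15, 5) = 63063. Through P₂: C(16, 6)·C(6, 1) = 48048. Since P₁ is strictly southwest of P₂, a monotone path through both must visit P₁ then P₂; paths through both = C(7, 2)·C(9, 4)·C(6, 1) = 15876. Avoid both = 170544 − 63063 − 48048 + 15876 = 75309.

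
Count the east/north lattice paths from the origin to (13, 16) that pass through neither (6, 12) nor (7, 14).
Number of paths = 60041331

Inclusion–exclusion. Total paths: C(29, 13) = 67863915. Through P₁: C(18, 6)·C(11, 7) = 6126120. Through P₂: C(21, 7)·C(8, 6) = 3255840. Since P₁ is strictly southwest of P₂, a monotone path through both must visit P₁ then P₂; paths through both = C(18, 6)·C(3, 1)·C(8, 6) = 1559376. Avoid both = 67863915 − 6126120 − 3255840 + 1559376 = 60041331.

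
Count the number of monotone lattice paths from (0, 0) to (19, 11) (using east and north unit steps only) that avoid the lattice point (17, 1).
Number of paths = 54626112

Total paths from (0, 0) to (19, 11): C(30, 19) = 54627300. Paths through (17, 1): (paths (0, 0) → (17, 1)) × (paths (17, 1) → (19, 11)) = C(18, 17) · C(12, 2) = 18 · 66 = 1188. Avoidance count = 54627300 − 1188 = 54626112.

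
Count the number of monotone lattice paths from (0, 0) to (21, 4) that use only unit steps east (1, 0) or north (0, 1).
Number of paths = 12650

A monotone lattice path from (0, 0) to (21, 4) consists of 21 east steps and 4 north steps in some order, so it is determined by which 21 of the 25 steps are east. The count is C(25, 21) = 12650.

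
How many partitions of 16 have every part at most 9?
p(16, parts ≤ 9) = 201

Partitions of 16 with all parts ≤ 9: 9+7, 9+6+1, 9+5+2, 9+5+1+1, 9+4+3, 9+4+2+1, 9+4+1+1+1, 9+3+3+1, 9+3+2+2, 9+3+2+1+1, 9+3+1+1+1+1, 9+2+2+2+1, 9+2+2+1+1+1, 9+2+1+1+1+1+1, 9+1+1+1+1+1+1+1, 8+8, 8+7+1, 8+6+2, 8+6+1+1, 8+5+3, 8+5+2+1, 8+5+1+1+1, 8+4+4, 8+4+3+1, 8+4+2+2, 8+4+2+1+1, 8+4+1+1+1+1, 8+3+3+2, 8+3+3+1+1, 8+3+2+2+1, … (201 total). Count = 201.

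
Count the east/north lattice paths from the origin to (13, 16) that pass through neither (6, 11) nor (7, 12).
Number of paths = 52678563

Inclusion–exclusion. Total paths: C(29, 13) = 67863915. Through P₁: C(17, 6)·C(12, 7) = 9801792. Through P₂: C(19, 7)·C(10, 6) = 10581480. Since P₁ is strictly southwest of P₂, a monotone path through both must visit P₁ then P₂; paths through both = C(17, 6)·C(2, 1)·C(10, 6) = 5197920. Avoid both = 67863915 − 9801792 − 10581480 + 5197920 = 52678563.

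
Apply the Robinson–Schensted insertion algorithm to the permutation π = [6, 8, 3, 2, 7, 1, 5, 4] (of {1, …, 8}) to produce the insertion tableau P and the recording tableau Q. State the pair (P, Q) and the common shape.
P = [1, 4] / [2, 5] / [3, 7] / [6, 8];  Q = [1, 2] / [3, 5] / [4, 7] / [6, 8];  common shape = (2, 2, 2, 2)

Row-insert the values π_1, π_2, … into P one at a time, bumping the leftmost entry strictly greater than the inserted value down to the next row. The recording tableau Q records, in position (i, j), the step at which that cell was added to P.
  Insert 6 (step 1): P = [6];  Q = [1]
  Insert 8 (step 2): P = [6, 8];  Q = [1, 2]
  Insert 3 (step 3): P = [3, 8] / [6];  Q = [1, 2] / [3]
  Insert 2 (step 4): P = [2, 8] / [3] / [6];  Q = [1, 2] / [3] / [4]
  Insert 7 (step 5): P = [2, 7] / [3, 8] / [6];  Q = [1, 2] / [3, 5] / [4]
  Insert 1 (step 6): P = [1, 7] / [2, 8] / [3] / [6];  Q = [1, 2] / [3, 5] / [4] / [6]
  Insert 5 (step 7): P = [1, 5] / [2, 7] / [3, 8] / [6];  Q = [1, 2] / [3, 5] / [4, 7] / [6]
  Insert 4 (step 8): P = [1, 4] / [2, 5] / [3, 7] / [6, 8];  Q = [1, 2] / [3, 5] / [4, 7] / [6, 8]
Final shape: (2, 2, 2, 2).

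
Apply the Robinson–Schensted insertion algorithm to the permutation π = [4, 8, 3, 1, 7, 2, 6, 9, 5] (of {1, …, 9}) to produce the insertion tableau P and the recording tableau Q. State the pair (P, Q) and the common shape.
P = [1, 2, 5, 9] / [3, 6] / [4, 7] / [8];  Q = [1, 2, 7, 8] / [3, 5] / [4, 6] / [9];  common shape = (4, 2, 2, 1)

Row-insert the values π_1, π_2, … into P one at a time, bumping the leftmost entry strictly greater than the inserted value down to the next row. The recording tableau Q records, in position (i, j), the step at which that cell was added to P.
  Insert 4 (step 1): P = [4];  Q = [1]
  Insert 8 (step 2): P = [4, 8];  Q = [1, 2]
  Insert 3 (step 3): P = [3, 8] / [4];  Q = [1, 2] / [3]
  Insert 1 (step 4): P = [1, 8] / [3] / [4];  Q = [1, 2] / [3] / [4]
  Insert 7 (step 5): P = [1, 7] / [3, 8] / [4];  Q = [1, 2] / [3, 5] / [4]
  Insert 2 (step 6): P = [1, 2] / [3, 7] / [4, 8];  Q = [1, 2] / [3, 5] / [4, 6]
  Insert 6 (step 7): P = [1, 2, 6] / [3, 7] / [4, 8];  Q = [1, 2, 7] / [3, 5] / [4, 6]
  Insert 9 (step 8): P = [1, 2, 6, 9] / [3, 7] / [4, 8];  Q = [1, 2, 7, 8] / [3, 5] / [4, 6]
  Insert 5 (step 9): P = [1, 2, 5, 9] / [3, 6] / [4, 7] / [8];  Q = [1, 2, 7, 8] / [3, 5] / [4, 6] / [9]
Final shape: (4, 2, 2, 1).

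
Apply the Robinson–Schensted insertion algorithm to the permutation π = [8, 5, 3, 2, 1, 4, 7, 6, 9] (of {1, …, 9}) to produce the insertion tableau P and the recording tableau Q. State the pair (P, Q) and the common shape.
P = [1, 4, 6, 9] / [2, 7] / [3] / [5] / [8];  Q = [1, 6, 7, 9] / [2, 8] / [3] / [4] / [5];  common shape = (4, 2, 1, 1, 1)

Row-insert the values π_1, π_2, … into P one at a time, bumping the leftmost entry strictly greater than the inserted value down to the next row. The recording tableau Q records, in position (i, j), the step at which that cell was added to P.
  Insert 8 (step 1): P = [8];  Q = [1]
  Insert 5 (step 2): P = [5] / [8];  Q = [1] / [2]
  Insert 3 (step 3): P = [3] / [5] / [8];  Q = [1] / [2] / [3]
  Insert 2 (step 4): P = [2] / [3] / [5] / [8];  Q = [1] / [2] / [3] / [4]
  Insert 1 (step 5): P = [1] / [2] / [3] / [5] / [8];  Q = [1] / [2] / [3] / [4] / [5]
  Insert 4 (step 6): P = [1, 4] / [2] / [3] / [5] / [8];  Q = [1, 6] / [2] / [3] / [4] / [5]
  Insert 7 (step 7): P = [1, 4, 7] / [2] / [3] / [5] / [8];  Q = [1, 6, 7] / [2] / [3] / [4] / [5]
  Insert 6 (step 8): P = [1, 4, 6] / [2, 7] / [3] / [5] / [8];  Q = [1, 6, 7] / [2, 8] / [3] / [4] / [5]
  Insert 9 (step 9): P = [1, 4, 6, 9] / [2, 7] / [3] / [5] / [8];  Q = [1, 6, 7, 9] / [2, 8] / [3] / [4] / [5]
Final shape: (4, 2, 1, 1, 1).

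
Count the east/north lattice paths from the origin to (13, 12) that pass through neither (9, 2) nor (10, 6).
Number of paths = 4495673

Inclusion–exclusion. Total paths: C(25, 13) = 5200300. Through P₁: C(11, 9)·C(14, 4) = 55055. Through P₂: C(16, 10)·C(9, 3) = 672672. Since P₁ is strictly southwest of P₂, a monotone path through both must visit P₁ then P₂; paths through both = C(11, 9)·C(5, 1)·C(9, 3) = 23100. Avoid both = 5200300 − 55055 − 672672 + 23100 = 4495673.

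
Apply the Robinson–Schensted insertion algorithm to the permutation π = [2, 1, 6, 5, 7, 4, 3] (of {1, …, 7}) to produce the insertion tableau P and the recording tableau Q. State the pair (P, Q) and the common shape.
P = [1, 3, 7] / [2, 4] / [5] / [6];  Q = [1, 3, 5] / [2, 4] / [6] / [7];  common shape = (3, 2, 1, 1)

Row-insert the values π_1, π_2, … into P one at a time, bumping the leftmost entry strictly greater than the inserted value down to the next row. The recording tableau Q records, in position (i, j), the step at which that cell was added to P.
  Insert 2 (step 1): P = [2];  Q = [1]
  Insert 1 (step 2): P = [1] / [2];  Q = [1] / [2]
  Insert 6 (step 3): P = [1, 6] / [2];  Q = [1, 3] / [2]
  Insert 5 (step 4): P = [1, 5] / [2, 6];  Q = [1, 3] / [2, 4]
  Insert 7 (step 5): P = [1, 5, 7] / [2, 6];  Q = [1, 3, 5] / [2, 4]
  Insert 4 (step 6): P = [1, 4, 7] / [2, 5] / [6];  Q = [1, 3, 5] / [2, 4] / [6]
  Insert 3 (step 7): P = [1, 3, 7] / [2, 4] / [5] / [6];  Q = [1, 3, 5] / [2, 4] / [6] / [7]
Final shape: (3, 2, 1, 1).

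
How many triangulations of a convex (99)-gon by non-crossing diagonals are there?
C_97 = 14657929356129575437016877846657032761712954950899755100

These polygon triangulations are counted by the Catalan number C_n = (1/(n + 1)) · C(2n, n). For n = 97: C_97 = (1/98) · C(194, 97) = 1436477076900698392827654028972389210647869585188175999800/98 = 14657929356129575437016877846657032761712954950899755100.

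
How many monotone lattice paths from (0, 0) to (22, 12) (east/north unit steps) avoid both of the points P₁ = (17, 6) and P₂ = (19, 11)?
Number of paths = 291686874

Inclusion–exclusion. Total paths: C(34, 22) = 548354040. Through P₁: C(23, 17)·C(11, 5) = 46637514. Through P₂: C(30, 19)·C(4, 3) = 218509200. Since P₁ is strictly southwest of P₂, a monotone path through both must visit P₁ then P₂; paths through both = C(23, 17)·C(7, 2)·C(4, 3) = 8479548. Avoid both = 548354040 − 46637514 − 218509200 + 8479548 = 291686874.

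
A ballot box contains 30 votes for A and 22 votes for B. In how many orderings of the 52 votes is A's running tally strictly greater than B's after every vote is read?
Strict-lead orderings = 41620603020640

Total orderings of the 52 votes with 30 for A: C(52, 30) = 270533919634160. By the Bertrand ballot formula (Cycle Lemma / reflection principle), the number of orderings in which A is strictly ahead of B throughout is (p − q)/(p + q) · C(p + q, p) = (30 − 22)/(30 + 22) · 270533919634160 = 41620603020640.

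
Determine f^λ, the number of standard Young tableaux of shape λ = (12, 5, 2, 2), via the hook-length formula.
# SYT of shape (12, 5, 2, 2) = 16124160

Hook-length formula: f^λ = n! / Π hook(c), product over all cells c of the Young diagram. For λ = (12, 5, 2, 2), n = 21 boxes. Hook lengths by row (left-to-right, top-to-bottom): [15, 14, 11, 10, 9, 7, 6, 5, 4, 3, 2, 1]; [7, 6, 3, 2, 1]; [3, 2]; [2, 1]. Product of hooks = 3168595584000. So f^λ = 21! / 3168595584000 = 51090942171709440000 / 3168595584000 = 16124160.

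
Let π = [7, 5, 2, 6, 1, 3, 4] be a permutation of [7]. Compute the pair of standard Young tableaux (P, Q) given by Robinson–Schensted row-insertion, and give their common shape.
P = [1, 3, 4] / [2, 6] / [5] / [7];  Q = [1, 4, 7] / [2, 6] / [3] / [5];  common shape = (3, 2, 1, 1)

Row-insert the values π_1, π_2, … into P one at a time, bumping the leftmost entry strictly greater than the inserted value down to the next row. The recording tableau Q records, in position (i, j), the step at which that cell was added to P.
  Insert 7 (step 1): P = [7];  Q = [1]
  Insert 5 (step 2): P = [5] / [7];  Q = [1] / [2]
  Insert 2 (step 3): P = [2] / [5] / [7];  Q = [1] / [2] / [3]
  Insert 6 (step 4): P = [2, 6] / [5] / [7];  Q = [1, 4] / [2] / [3]
  Insert 1 (step 5): P = [1, 6] / [2] / [5] / [7];  Q = [1, 4] / [2] / [3] / [5]
  Insert 3 (step 6): P = [1, 3] / [2, 6] / [5] / [7];  Q = [1, 4] / [2, 6] / [3] / [5]
  Insert 4 (step 7): P = [1, 3, 4] / [2, 6] / [5] / [7];  Q = [1, 4, 7] / [2, 6] / [3] / [5]
Final shape: (3, 2, 1, 1).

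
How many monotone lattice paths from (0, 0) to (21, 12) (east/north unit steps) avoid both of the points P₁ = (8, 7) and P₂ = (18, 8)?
Number of paths = 247480090

Inclusion–exclusion. Total paths: C(33, 21) = 354817320. Through P₁: C(15, 8)·C(18, 13) = 55135080. Through P₂: C(26, 18)·C(7, 3) = 54679625. Since P₁ is strictly southwest of P₂, a monotone path through both must visit P₁ then P₂; paths through both = C(15, 8)·C(11, 10)·C(7, 3) = 2477475. Avoid both = 354817320 − 55135080 − 54679625 + 2477475 = 247480090.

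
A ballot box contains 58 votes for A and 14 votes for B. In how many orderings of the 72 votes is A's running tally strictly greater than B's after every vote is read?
Strict-lead orderings = 182614862850640

Total orderings of the 72 votes with 58 for A: C(72, 58) = 298824321028320. By the Bertrand ballot formula (Cycle Lemma / reflection principle), the number of orderings in which A is strictly ahead of B throughout is (p − q)/(p + q) · C(p + q, p) = (58 − 14)/(58 + 14) · 298824321028320 = 182614862850640.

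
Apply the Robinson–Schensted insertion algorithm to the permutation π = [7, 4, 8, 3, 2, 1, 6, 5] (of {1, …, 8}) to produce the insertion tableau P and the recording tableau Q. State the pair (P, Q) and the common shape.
P = [1, 5] / [2, 6] / [3, 8] / [4] / [7];  Q = [1, 3] / [2, 7] / [4, 8] / [5] / [6];  common shape = (2, 2, 2, 1, 1)

Row-insert the values π_1, π_2, … into P one at a time, bumping the leftmost entry strictly greater than the inserted value down to the next row. The recording tableau Q records, in position (i, j), the step at which that cell was added to P.
  Insert 7 (step 1): P = [7];  Q = [1]
  Insert 4 (step 2): P = [4] / [7];  Q = [1] / [2]
  Insert 8 (step 3): P = [4, 8] / [7];  Q = [1, 3] / [2]
  Insert 3 (step 4): P = [3, 8] / [4] / [7];  Q = [1, 3] / [2] / [4]
  Insert 2 (step 5): P = [2, 8] / [3] / [4] / [7];  Q = [1, 3] / [2] / [4] / [5]
  Insert 1 (step 6): P = [1, 8] / [2] / [3] / [4] / [7];  Q = [1, 3] / [2] / [4] / [5] / [6]
  Insert 6 (step 7): P = [1, 6] / [2, 8] / [3] / [4] / [7];  Q = [1, 3] / [2, 7] / [4] / [5] / [6]
  Insert 5 (step 8): P = [1, 5] / [2, 6] / [3, 8] / [4] / [7];  Q = [1, 3] / [2, 7] / [4, 8] / [5] / [6]
Final shape: (2, 2, 2, 1, 1).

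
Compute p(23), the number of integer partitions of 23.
p(23) = 1255

Compute p(n) via the recurrence p(n, m) = p(n, m−1) + p(n−m, m), where p(n, m) counts partitions of n with all parts ≤ m and p(n) = p(n, n). The base cases are p(0, m) = 1 and p(n, 0) = 0 for n > 0. Filling the table yields p(23) = 1255. (Euler's pentagonal recurrence is an alternative.)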